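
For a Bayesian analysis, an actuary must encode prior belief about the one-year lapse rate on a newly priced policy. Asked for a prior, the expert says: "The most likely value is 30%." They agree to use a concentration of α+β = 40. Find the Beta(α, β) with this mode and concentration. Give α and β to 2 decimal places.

α = 12.40, β = 27.60

For α,β > 1 the Beta mode is (α−1)/(α+β−2). With α+β = 40, the mode is (α−1)/38.
Set (α−1)/38 = 0.3 → α = 1 + 0.3·38 = 12.40.
β = 40 − α = 27.60.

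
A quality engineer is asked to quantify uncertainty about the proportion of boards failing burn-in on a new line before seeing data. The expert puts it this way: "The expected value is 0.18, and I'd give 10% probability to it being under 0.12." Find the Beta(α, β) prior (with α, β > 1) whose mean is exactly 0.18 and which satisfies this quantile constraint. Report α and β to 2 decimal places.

With mean 0.18 fixed, write α = 0.18s, β = 0.82s where s = α+β.
Need P(θ < 0.12) = 0.1 under Beta(0.18s, 0.82s). Normal approximation: (q−m)/√(m(1−m)/s) ≈ z_{0.1} = -1.28, so s ≈ 0.18·0.82·(-1.28)²/(0.12−0.18)² = 67.3.
At s = 67.3: P(θ<0.12) ≈ 0.088. Adjusting to match 0.1 gives s ≈ 61.31.
So α = 0.18·61.31 ≈ 11.04, β = 0.82·61.31 ≈ 50.28.

α ≈ 11.04, β ≈ 50.28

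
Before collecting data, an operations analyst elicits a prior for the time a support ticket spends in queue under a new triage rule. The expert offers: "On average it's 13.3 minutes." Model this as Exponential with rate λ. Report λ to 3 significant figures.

λ ≈ 0.0752

Exponential mean = 1/λ, so λ = 1/13.3 = 0.0752.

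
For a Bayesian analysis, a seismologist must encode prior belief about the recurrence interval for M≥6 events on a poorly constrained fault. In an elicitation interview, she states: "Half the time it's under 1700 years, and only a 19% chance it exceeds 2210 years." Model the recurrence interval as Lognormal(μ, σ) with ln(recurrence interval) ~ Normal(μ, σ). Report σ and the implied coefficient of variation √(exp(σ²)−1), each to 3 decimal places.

σ ≈ 0.299, CV ≈ 0.306

If T ~ Lognormal(μ,σ) then ln T ~ Normal(μ,σ), so the p-quantile of ln T is μ + z_p·σ.
ln(1700) = 7.438 and ln(2210) = 7.701; z_{0.5} = 0, z_{0.81} = 0.8779.
σ = (7.701 − 7.438)/(0.8779 − (0)) = 0.299.
μ = 7.438 − (0)·0.299 = 7.438.
CV = √(exp(σ²)−1) = √(exp(0.0893)−1) = 0.306.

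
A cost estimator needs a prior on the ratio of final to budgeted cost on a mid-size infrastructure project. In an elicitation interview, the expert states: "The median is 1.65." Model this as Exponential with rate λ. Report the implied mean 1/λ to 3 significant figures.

Exponential median = ln 2 / λ, so λ = ln 2 / 1.65 = 0.42.
Mean = 1/λ = 2.38.

mean ≈ 2.38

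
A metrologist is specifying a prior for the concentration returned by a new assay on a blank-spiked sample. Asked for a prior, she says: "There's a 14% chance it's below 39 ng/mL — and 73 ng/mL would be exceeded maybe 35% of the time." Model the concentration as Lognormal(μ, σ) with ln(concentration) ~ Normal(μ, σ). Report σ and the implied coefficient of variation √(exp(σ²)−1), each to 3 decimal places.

σ ≈ 0.428, CV ≈ 0.448

If T ~ Lognormal(μ,σ) then ln T ~ Normal(μ,σ), so the p-quantile of ln T is μ + z_p·σ.
ln(39) = 3.664 and ln(73) = 4.29; z_{0.14} = -1.08, z_{0.65} = 0.3853.
σ = (4.29 − 3.664)/(0.3853 − (-1.08)) = 0.428.
μ = 3.664 − (-1.08)·0.428 = 4.126.
CV = √(exp(σ²)−1) = √(exp(0.1830)−1) = 0.448.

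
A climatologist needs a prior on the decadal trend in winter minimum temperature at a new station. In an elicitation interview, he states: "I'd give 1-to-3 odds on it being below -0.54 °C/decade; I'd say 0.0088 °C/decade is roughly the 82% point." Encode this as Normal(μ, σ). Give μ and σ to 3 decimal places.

μ = -0.307, σ = 0.345

The p-quantile of Normal(μ,σ) is μ + z_p·σ, with z_{0.25} = -0.6745 and z_{0.82} = 0.9154.
Eliminate σ: μ = (z₂·x₁ − z₁·x₂)/(z₂ − z₁) = (0.9154·-0.54 − (-0.6745)·0.0088)/1.59 = -0.307.
Then σ = (x₂ − x₁)/(z₂ − z₁) = (0.0088 − -0.54)/1.59 = 0.345.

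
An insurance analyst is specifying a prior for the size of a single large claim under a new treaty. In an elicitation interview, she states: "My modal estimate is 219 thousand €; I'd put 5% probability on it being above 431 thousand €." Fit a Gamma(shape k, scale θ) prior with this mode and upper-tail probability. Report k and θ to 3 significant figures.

k ≈ 7.05, θ ≈ 36.2

Gamma(k,θ) with k>1 has mode (k−1)θ, so θ = 219/(k−1).
Need P(X < 431) = 0.95 with θ tied to k this way. Start at k = 2, θ = 219: P(X<431) ≈ 0.585.
Too low — raise k to concentrate. Iterating converges to k ≈ 7.05.
Then θ = 219/(7.05−1) ≈ 36.2.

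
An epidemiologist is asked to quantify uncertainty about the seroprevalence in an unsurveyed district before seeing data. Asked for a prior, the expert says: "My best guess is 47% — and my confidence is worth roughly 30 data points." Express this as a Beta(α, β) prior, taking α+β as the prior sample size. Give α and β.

α = 14.1, β = 15.9

Under the effective-sample-size interpretation, Beta(α, β) has prior mean α/(α+β) and prior sample size α+β.
So α+β = 30 and α/(α+β) = 0.47, giving α = 0.47·30 = 14.1 and β = 30 − 14.1 = 15.9.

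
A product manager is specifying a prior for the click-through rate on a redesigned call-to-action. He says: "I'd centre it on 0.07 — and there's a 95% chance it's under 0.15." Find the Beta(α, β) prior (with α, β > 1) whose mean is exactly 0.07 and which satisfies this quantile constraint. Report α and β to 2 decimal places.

With mean 0.07 fixed, write α = 0.07s, β = 0.93s where s = α+β.
Need P(θ < 0.15) = 0.95 under Beta(0.07s, 0.93s). Normal approximation: (q−m)/√(m(1−m)/s) ≈ z_{0.95} = 1.64, so s ≈ 0.07·0.93·(1.64)²/(0.15−0.07)² = 27.5.
At s = 27.5: P(θ<0.15) ≈ 0.931. Adjusting to match 0.95 gives s ≈ 36.09.
So α = 0.07·36.09 ≈ 2.53, β = 0.93·36.09 ≈ 33.56.

α ≈ 2.53, β ≈ 33.56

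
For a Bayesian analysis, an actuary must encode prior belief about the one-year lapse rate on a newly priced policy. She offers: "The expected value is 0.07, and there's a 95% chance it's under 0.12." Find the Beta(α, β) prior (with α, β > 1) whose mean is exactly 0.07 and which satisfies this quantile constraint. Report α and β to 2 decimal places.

α ≈ 6.02, β ≈ 80.00

With mean 0.07 fixed, write α = 0.07s, β = 0.93s where s = α+β.
Need P(θ < 0.12) = 0.95 under Beta(0.07s, 0.93s). Normal approximation: (q−m)/√(m(1−m)/s) ≈ z_{0.95} = 1.64, so s ≈ 0.07·0.93·(1.64)²/(0.12−0.07)² = 70.5.
At s = 70.5: P(θ<0.12) ≈ 0.935. Adjusting to match 0.95 gives s ≈ 86.02.
So α = 0.07·86.02 ≈ 6.02, β = 0.93·86.02 ≈ 80.00.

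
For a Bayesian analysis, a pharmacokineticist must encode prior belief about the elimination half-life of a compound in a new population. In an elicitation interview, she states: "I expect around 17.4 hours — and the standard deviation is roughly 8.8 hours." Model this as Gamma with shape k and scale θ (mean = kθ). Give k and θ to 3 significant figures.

For Gamma(k, scale θ): mean = kθ, variance = kθ², so CV = 1/√k.
CV = SD/mean = 8.8/17.4 = 0.5057, hence k = 1/CV² = 3.91.
Then θ = mean/k = 17.4/3.91 = 4.45.

k ≈ 3.91, θ ≈ 4.45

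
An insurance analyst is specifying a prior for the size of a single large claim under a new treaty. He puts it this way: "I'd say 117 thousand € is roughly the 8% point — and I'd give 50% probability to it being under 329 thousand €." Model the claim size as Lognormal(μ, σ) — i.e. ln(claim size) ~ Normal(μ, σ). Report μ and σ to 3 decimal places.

If T ~ Lognormal(μ,σ) then ln T ~ Normal(μ,σ), so the p-quantile of ln T is μ + z_p·σ.
ln(117) = 4.762 and ln(329) = 5.796; z_{0.08} = -1.405, z_{0.5} = 0.
σ = (5.796 − 4.762)/(0 − (-1.405)) = 0.736.
μ = 4.762 − (-1.405)·0.736 = 5.796.

μ ≈ 5.796, σ ≈ 0.736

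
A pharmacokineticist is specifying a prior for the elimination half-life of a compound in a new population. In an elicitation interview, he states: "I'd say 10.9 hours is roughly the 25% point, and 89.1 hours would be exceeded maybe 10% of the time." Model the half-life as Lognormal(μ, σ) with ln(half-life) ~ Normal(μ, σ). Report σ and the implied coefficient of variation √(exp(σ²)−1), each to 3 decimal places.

σ ≈ 1.074, CV ≈ 1.473

If T ~ Lognormal(μ,σ) then ln T ~ Normal(μ,σ), so the p-quantile of ln T is μ + z_p·σ.
ln(10.9) = 2.389 and ln(89.1) = 4.49; z_{0.25} = -0.6745, z_{0.9} = 1.282.
σ = (4.49 − 2.389)/(1.282 − (-0.6745)) = 1.074.
μ = 2.389 − (-0.6745)·1.074 = 3.113.
CV = √(exp(σ²)−1) = √(exp(1.1537)−1) = 1.473.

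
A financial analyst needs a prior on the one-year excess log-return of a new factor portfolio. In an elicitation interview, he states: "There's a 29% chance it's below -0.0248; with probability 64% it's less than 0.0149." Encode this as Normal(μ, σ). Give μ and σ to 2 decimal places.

μ = -0.00, σ = 0.04

The p-quantile of Normal(μ,σ) is μ + z_p·σ, with z_{0.29} = -0.5534 and z_{0.64} = 0.3585.
Eliminate σ: μ = (z₂·x₁ − z₁·x₂)/(z₂ − z₁) = (0.3585·-0.0248 − (-0.5534)·0.0149)/0.9118 = -0.00.
Then σ = (x₂ − x₁)/(z₂ − z₁) = (0.0149 − -0.0248)/0.9118 = 0.04.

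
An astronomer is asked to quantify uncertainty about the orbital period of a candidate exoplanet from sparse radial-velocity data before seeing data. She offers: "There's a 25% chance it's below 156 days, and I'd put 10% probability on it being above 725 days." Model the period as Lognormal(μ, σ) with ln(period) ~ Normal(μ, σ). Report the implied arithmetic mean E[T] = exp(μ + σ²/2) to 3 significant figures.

E[T] ≈ 361 days

If T ~ Lognormal(μ,σ) then ln T ~ Normal(μ,σ), so the p-quantile of ln T is μ + z_p·σ.
ln(156) = 5.05 and ln(725) = 6.586; z_{0.25} = -0.6745, z_{0.9} = 1.282.
σ = (6.586 − 5.05)/(1.282 − (-0.6745)) = 0.785.
μ = 5.05 − (-0.6745)·0.785 = 5.580.
E[T] = exp(μ + σ²/2) = exp(5.580 + 0.3084) = 361 days.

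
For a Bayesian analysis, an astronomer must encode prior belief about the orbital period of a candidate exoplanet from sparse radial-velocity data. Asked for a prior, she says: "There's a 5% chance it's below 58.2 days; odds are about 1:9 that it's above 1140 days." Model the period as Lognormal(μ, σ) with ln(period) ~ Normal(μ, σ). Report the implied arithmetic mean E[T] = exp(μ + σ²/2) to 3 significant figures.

If T ~ Lognormal(μ,σ) then ln T ~ Normal(μ,σ), so the p-quantile of ln T is μ + z_p·σ.
ln(58.2) = 4.064 and ln(1140) = 7.039; z_{0.05} = -1.645, z_{0.9} = 1.282.
σ = (7.039 − 4.064)/(1.282 − (-1.645)) = 1.017.
μ = 4.064 − (-1.645)·1.017 = 5.736.
E[T] = exp(μ + σ²/2) = exp(5.736 + 0.5167) = 519 days.

E[T] ≈ 519 days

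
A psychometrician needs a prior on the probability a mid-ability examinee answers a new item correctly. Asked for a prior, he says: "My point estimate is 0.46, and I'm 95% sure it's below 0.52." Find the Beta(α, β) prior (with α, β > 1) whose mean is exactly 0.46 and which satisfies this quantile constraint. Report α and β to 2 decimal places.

α ≈ 86.18, β ≈ 101.17

With mean 0.46 fixed, write α = 0.46s, β = 0.54s where s = α+β.
Need P(θ < 0.52) = 0.95 under Beta(0.46s, 0.54s). Normal approximation: (q−m)/√(m(1−m)/s) ≈ z_{0.95} = 1.64, so s ≈ 0.46·0.54·(1.64)²/(0.52−0.46)² = 186.7.
At s = 186.7: P(θ<0.52) ≈ 0.950. Adjusting to match 0.95 gives s ≈ 187.34.
So α = 0.46·187.34 ≈ 86.18, β = 0.54·187.34 ≈ 101.17.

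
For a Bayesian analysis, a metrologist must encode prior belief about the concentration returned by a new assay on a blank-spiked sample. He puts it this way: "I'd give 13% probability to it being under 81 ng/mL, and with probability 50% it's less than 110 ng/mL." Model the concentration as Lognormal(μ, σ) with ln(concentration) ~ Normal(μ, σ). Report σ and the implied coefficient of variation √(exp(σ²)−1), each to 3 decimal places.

σ ≈ 0.272, CV ≈ 0.277

If T ~ Lognormal(μ,σ) then ln T ~ Normal(μ,σ), so the p-quantile of ln T is μ + z_p·σ.
ln(81) = 4.394 and ln(110) = 4.7; z_{0.13} = -1.126, z_{0.5} = 0.
σ = (4.7 − 4.394)/(0 − (-1.126)) = 0.272.
μ = 4.394 − (-1.126)·0.272 = 4.700.
CV = √(exp(σ²)−1) = √(exp(0.0738)−1) = 0.277.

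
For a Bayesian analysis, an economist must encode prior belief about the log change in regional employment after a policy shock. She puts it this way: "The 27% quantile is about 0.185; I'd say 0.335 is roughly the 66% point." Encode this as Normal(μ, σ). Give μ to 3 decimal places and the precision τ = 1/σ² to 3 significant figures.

μ = 0.275, τ = 46.7

The p-quantile of Normal(μ,σ) is μ + z_p·σ, with z_{0.27} = -0.6128 and z_{0.66} = 0.4125.
Eliminate σ: μ = (z₂·x₁ − z₁·x₂)/(z₂ − z₁) = (0.4125·0.185 − (-0.6128)·0.335)/1.025 = 0.275.
Then σ = (x₂ − x₁)/(z₂ − z₁) = (0.335 − 0.185)/1.025 = 0.146.
Precision τ = 1/σ² = 1/0.1463² = 46.7.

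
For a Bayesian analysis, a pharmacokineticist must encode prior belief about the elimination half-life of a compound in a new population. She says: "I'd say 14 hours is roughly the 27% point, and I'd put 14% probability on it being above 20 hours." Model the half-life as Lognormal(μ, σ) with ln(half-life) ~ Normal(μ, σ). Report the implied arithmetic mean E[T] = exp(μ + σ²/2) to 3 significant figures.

If T ~ Lognormal(μ,σ) then ln T ~ Normal(μ,σ), so the p-quantile of ln T is μ + z_p·σ.
ln(14) = 2.639 and ln(20) = 2.996; z_{0.27} = -0.6128, z_{0.86} = 1.08.
σ = (2.996 − 2.639)/(1.08 − (-0.6128)) = 0.211.
μ = 2.639 − (-0.6128)·0.211 = 2.768.
E[T] = exp(μ + σ²/2) = exp(2.768 + 0.0222) = 16.3 hours.

E[T] ≈ 16.3 hours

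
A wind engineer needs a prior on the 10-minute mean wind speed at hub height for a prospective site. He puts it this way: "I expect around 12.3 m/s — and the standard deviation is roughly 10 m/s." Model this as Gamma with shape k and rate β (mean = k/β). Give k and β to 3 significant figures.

k ≈ 1.51, β ≈ 0.123

For Gamma(k, rate β): mean = k/β, variance = k/β², so CV = 1/√k.
CV = SD/mean = 10/12.3 = 0.813, hence k = 1/CV² = 1.51.
Then β = k/mean = 1.51/12.3 = 0.123.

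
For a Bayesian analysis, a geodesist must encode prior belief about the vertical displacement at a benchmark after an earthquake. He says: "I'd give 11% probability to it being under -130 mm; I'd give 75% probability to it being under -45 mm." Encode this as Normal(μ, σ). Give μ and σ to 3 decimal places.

For Normal(μ,σ), the p-quantile is μ + z_p·σ. Here z_{0.11} = -1.227, z_{0.75} = 0.6745.
So -130 = μ − 1.227σ and -45 = μ + 0.6745σ.
Subtracting: σ = (-45 − -130)/(0.6745 − (-1.227)) = 44.713.
Then μ = -130 − (-1.227)·44.713 = -75.158.

μ = -75.158, σ = 44.713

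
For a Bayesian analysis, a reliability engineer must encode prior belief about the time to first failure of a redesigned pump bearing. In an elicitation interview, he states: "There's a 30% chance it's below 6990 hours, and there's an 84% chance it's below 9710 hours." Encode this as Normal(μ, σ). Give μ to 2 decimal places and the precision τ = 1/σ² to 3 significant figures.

For Normal(μ,σ), the p-quantile is μ + z_p·σ. Here z_{0.3} = -0.5244, z_{0.84} = 0.9945.
So 6990 = μ − 0.5244σ and 9710 = μ + 0.9945σ.
Subtracting: σ = (9710 − 6990)/(0.9945 − (-0.5244)) = 1790.82.
Then μ = 6990 − (-0.5244)·1790.82 = 7929.11.
Precision τ = 1/σ² = 1/1791² = 3.12e-07.

μ = 7929.11, τ = 3.12e-07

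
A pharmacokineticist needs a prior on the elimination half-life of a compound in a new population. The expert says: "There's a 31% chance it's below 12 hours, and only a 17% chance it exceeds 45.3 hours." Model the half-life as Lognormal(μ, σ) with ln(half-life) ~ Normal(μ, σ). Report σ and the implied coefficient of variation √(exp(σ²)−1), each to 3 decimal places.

σ ≈ 0.916, CV ≈ 1.147

If T ~ Lognormal(μ,σ) then ln T ~ Normal(μ,σ), so the p-quantile of ln T is μ + z_p·σ.
ln(12) = 2.485 and ln(45.3) = 3.813; z_{0.31} = -0.4959, z_{0.83} = 0.9542.
σ = (3.813 − 2.485)/(0.9542 − (-0.4959)) = 0.916.
μ = 2.485 − (-0.4959)·0.916 = 2.939.
CV = √(exp(σ²)−1) = √(exp(0.8393)−1) = 1.147.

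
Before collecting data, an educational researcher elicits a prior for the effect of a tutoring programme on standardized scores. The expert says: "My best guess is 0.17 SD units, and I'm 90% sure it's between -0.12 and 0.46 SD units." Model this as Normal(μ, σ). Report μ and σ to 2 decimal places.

A symmetric 90% interval runs μ ± z·σ with z = 1.645.
Half-width = 0.29, so σ = 0.29/1.645 = 0.18.
μ is the stated best guess, 0.17.

μ = 0.17, σ = 0.18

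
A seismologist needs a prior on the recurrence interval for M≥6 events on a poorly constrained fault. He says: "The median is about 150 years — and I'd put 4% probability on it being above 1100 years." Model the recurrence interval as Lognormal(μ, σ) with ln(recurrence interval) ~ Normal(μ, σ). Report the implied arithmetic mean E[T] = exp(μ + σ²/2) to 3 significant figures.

If T ~ Lognormal(μ,σ) then ln T ~ Normal(μ,σ), so the p-quantile of ln T is μ + z_p·σ.
ln(150) = 5.011 and ln(1100) = 7.003; z_{0.5} = 0, z_{0.96} = 1.751.
σ = (7.003 − 5.011)/(1.751 − (0)) = 1.138.
μ = 5.011 − (0)·1.138 = 5.011.
E[T] = exp(μ + σ²/2) = exp(5.011 + 0.6476) = 287 years.

E[T] ≈ 287 years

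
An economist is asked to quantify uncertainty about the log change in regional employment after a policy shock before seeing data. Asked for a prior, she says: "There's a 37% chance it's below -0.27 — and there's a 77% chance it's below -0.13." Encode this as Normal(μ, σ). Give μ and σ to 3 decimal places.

The p-quantile of Normal(μ,σ) is μ + z_p·σ, with z_{0.37} = -0.3319 and z_{0.77} = 0.7388.
Eliminate σ: μ = (z₂·x₁ − z₁·x₂)/(z₂ − z₁) = (0.7388·-0.27 − (-0.3319)·-0.13)/1.071 = -0.227.
Then σ = (x₂ − x₁)/(z₂ − z₁) = (-0.13 − -0.27)/1.071 = 0.131.

μ = -0.227, σ = 0.131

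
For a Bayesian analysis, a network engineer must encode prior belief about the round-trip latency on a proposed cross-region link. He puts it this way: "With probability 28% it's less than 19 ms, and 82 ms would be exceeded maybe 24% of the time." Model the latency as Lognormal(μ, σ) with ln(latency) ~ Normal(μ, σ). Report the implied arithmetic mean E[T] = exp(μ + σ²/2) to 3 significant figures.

E[T] ≈ 70 ms

If T ~ Lognormal(μ,σ) then ln T ~ Normal(μ,σ), so the p-quantile of ln T is μ + z_p·σ.
ln(19) = 2.944 and ln(82) = 4.407; z_{0.28} = -0.5828, z_{0.76} = 0.7063.
σ = (4.407 − 2.944)/(0.7063 − (-0.5828)) = 1.134.
μ = 2.944 − (-0.5828)·1.134 = 3.606.
E[T] = exp(μ + σ²/2) = exp(3.606 + 0.6433) = 70 ms.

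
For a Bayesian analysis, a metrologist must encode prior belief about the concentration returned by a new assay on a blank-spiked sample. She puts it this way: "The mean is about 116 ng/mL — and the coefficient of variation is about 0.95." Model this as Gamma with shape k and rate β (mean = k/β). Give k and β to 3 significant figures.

For Gamma(k, rate β): mean = k/β, variance = k/β², so CV = 1/√k.
CV = 0.95, hence k = 1/CV² = 1.11.
Then β = k/mean = 1.11/116 = 0.00955.

k ≈ 1.11, β ≈ 0.00955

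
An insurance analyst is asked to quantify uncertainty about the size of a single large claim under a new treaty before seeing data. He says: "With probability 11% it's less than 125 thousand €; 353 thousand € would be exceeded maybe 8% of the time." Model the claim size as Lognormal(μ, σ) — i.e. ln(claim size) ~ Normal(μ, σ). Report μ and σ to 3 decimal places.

μ ≈ 5.312, σ ≈ 0.394

If T ~ Lognormal(μ,σ) then ln T ~ Normal(μ,σ), so the p-quantile of ln T is μ + z_p·σ.
ln(125) = 4.828 and ln(353) = 5.866; z_{0.11} = -1.227, z_{0.92} = 1.405.
σ = (5.866 − 4.828)/(1.405 − (-1.227)) = 0.394.
μ = 4.828 − (-1.227)·0.394 = 5.312.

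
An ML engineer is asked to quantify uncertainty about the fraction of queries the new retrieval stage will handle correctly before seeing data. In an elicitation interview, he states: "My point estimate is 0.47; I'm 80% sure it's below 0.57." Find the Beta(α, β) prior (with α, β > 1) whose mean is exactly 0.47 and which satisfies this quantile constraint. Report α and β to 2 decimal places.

α ≈ 8.30, β ≈ 9.36

With mean 0.47 fixed, write α = 0.47s, β = 0.53s where s = α+β.
Need P(θ < 0.57) = 0.8 under Beta(0.47s, 0.53s). Normal approximation: (q−m)/√(m(1−m)/s) ≈ z_{0.8} = 0.842, so s ≈ 0.47·0.53·(0.842)²/(0.57−0.47)² = 17.6.
At s = 17.6: P(θ<0.57) ≈ 0.800. Adjusting to match 0.8 gives s ≈ 17.67.
So α = 0.47·17.67 ≈ 8.30, β = 0.53·17.67 ≈ 9.36.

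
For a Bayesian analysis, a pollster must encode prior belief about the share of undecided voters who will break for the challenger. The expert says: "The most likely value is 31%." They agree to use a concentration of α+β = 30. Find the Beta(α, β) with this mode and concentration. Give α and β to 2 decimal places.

For α,β > 1 the Beta mode is (α−1)/(α+β−2). With α+β = 30, the mode is (α−1)/28.
Set (α−1)/28 = 0.31 → α = 1 + 0.31·28 = 9.68.
β = 30 − α = 20.32.

α = 9.68, β = 20.32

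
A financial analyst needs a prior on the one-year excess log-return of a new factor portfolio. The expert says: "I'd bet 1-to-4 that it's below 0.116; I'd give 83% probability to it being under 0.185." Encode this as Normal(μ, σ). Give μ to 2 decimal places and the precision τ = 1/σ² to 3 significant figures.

For Normal(μ,σ), the p-quantile is μ + z_p·σ. Here z_{0.2} = -0.8416, z_{0.83} = 0.9542.
So 0.116 = μ − 0.8416σ and 0.185 = μ + 0.9542σ.
Subtracting: σ = (0.185 − 0.116)/(0.9542 − (-0.8416)) = 0.04.
Then μ = 0.116 − (-0.8416)·0.04 = 0.15.
Precision τ = 1/σ² = 1/0.03842² = 677.

μ = 0.15, τ = 677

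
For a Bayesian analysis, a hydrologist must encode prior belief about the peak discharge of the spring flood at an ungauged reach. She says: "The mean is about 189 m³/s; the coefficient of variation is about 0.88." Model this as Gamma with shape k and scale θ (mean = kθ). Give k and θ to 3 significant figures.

k ≈ 1.29, θ ≈ 146

For Gamma(k, scale θ): mean = kθ, variance = kθ², so CV = 1/√k.
CV = 0.88, hence k = 1/CV² = 1.29.
Then θ = mean/k = 189/1.29 = 146.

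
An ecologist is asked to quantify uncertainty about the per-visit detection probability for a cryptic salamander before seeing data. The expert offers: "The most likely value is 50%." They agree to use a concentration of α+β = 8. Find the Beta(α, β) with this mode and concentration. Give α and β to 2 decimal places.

α = 4.00, β = 4.00

For α,β > 1 the Beta mode is (α−1)/(α+β−2). With α+β = 8, the mode is (α−1)/6.
Set (α−1)/6 = 0.5 → α = 1 + 0.5·6 = 4.00.
β = 8 − α = 4.00.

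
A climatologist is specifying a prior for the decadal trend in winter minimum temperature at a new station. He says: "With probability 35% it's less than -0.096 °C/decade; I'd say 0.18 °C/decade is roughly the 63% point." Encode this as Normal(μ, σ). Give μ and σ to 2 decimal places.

μ = 0.05, σ = 0.38

For Normal(μ,σ), the p-quantile is μ + z_p·σ. Here z_{0.35} = -0.3853, z_{0.63} = 0.3319.
So -0.096 = μ − 0.3853σ and 0.18 = μ + 0.3319σ.
Subtracting: σ = (0.18 − -0.096)/(0.3319 − (-0.3853)) = 0.38.
Then μ = -0.096 − (-0.3853)·0.38 = 0.05.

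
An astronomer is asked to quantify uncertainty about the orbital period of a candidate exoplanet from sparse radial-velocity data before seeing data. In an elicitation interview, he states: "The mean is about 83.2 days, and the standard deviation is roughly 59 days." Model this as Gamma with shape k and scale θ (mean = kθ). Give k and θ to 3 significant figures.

For Gamma(k, scale θ): mean = kθ, variance = kθ², so CV = 1/√k.
CV = SD/mean = 59/83.2 = 0.7091, hence k = 1/CV² = 1.99.
Then θ = mean/k = 83.2/1.99 = 41.8.

k ≈ 1.99, θ ≈ 41.8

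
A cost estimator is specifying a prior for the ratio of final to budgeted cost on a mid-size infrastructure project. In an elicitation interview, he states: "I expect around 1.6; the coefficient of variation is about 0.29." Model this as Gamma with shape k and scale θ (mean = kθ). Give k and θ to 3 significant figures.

k ≈ 11.9, θ ≈ 0.135

For Gamma(k, scale θ): mean = kθ, variance = kθ², so CV = 1/√k.
CV = 0.29, hence k = 1/CV² = 11.9.
Then θ = mean/k = 1.6/11.9 = 0.135.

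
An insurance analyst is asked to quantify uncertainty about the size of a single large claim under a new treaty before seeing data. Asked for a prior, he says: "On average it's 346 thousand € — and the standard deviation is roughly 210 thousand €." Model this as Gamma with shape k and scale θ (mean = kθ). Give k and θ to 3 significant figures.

k ≈ 2.71, θ ≈ 127

For Gamma(k, scale θ): mean = kθ, variance = kθ², so CV = 1/√k.
CV = SD/mean = 210/346 = 0.6069, hence k = 1/CV² = 2.71.
Then θ = mean/k = 346/2.71 = 127.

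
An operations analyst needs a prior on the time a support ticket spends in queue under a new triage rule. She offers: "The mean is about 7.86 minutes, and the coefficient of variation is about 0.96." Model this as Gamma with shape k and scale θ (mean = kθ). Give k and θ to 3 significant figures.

k ≈ 1.09, θ ≈ 7.24

For Gamma(k, scale θ): mean = kθ, variance = kθ², so CV = 1/√k.
CV = 0.96, hence k = 1/CV² = 1.09.
Then θ = mean/k = 7.86/1.09 = 7.24.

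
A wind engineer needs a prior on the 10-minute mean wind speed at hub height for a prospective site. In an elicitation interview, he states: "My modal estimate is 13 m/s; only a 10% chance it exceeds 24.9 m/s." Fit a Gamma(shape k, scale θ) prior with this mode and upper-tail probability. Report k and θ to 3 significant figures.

k ≈ 5.53, θ ≈ 2.87

Gamma(k,θ) with k>1 has mode (k−1)θ, so θ = 13/(k−1).
Need P(X < 24.9) = 0.9 with θ tied to k this way. Start at k = 2, θ = 13: P(X<24.9) ≈ 0.571.
Too low — raise k to concentrate. Iterating converges to k ≈ 5.53.
Then θ = 13/(5.53−1) ≈ 2.87.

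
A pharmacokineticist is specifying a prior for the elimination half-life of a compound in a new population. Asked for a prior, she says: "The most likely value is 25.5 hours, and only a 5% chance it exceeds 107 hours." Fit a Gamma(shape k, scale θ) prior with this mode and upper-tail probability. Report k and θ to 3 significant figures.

k ≈ 2.21, θ ≈ 21.1

Gamma(k,θ) with k>1 has mode (k−1)θ, so θ = 25.5/(k−1).
Need P(X < 107) = 0.95 with θ tied to k this way. Start at k = 2, θ = 25.5: P(X<107) ≈ 0.922.
Too low — raise k to concentrate. Iterating converges to k ≈ 2.21.
Then θ = 25.5/(2.21−1) ≈ 21.1.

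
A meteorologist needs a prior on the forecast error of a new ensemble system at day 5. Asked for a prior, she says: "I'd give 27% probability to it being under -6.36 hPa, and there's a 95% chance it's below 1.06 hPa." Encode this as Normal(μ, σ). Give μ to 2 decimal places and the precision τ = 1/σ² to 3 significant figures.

μ = -4.35, τ = 0.0926

For Normal(μ,σ), the p-quantile is μ + z_p·σ. Here z_{0.27} = -0.6128, z_{0.95} = 1.645.
So -6.36 = μ − 0.6128σ and 1.06 = μ + 1.645σ.
Subtracting: σ = (1.06 − -6.36)/(1.645 − (-0.6128)) = 3.29.
Then μ = -6.36 − (-0.6128)·3.29 = -4.35.
Precision τ = 1/σ² = 1/3.287² = 0.0926.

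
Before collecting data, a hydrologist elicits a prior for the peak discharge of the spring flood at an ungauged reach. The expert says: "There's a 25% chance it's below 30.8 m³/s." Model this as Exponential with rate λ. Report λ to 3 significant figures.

P(T < 30.8) = 1 − e^(−λ·30.8) = 0.25, so λ = −ln(1−0.25)/30.8 = −ln(0.75)/30.8 = 0.00934.

λ ≈ 0.00934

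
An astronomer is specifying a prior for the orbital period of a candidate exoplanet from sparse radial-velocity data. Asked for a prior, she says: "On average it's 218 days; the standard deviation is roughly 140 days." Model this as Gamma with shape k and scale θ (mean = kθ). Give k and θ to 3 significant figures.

k ≈ 2.42, θ ≈ 89.9

For Gamma(k, scale θ): mean = kθ, variance = kθ², so CV = 1/√k.
CV = SD/mean = 140/218 = 0.6422, hence k = 1/CV² = 2.42.
Then θ = mean/k = 218/2.42 = 89.9.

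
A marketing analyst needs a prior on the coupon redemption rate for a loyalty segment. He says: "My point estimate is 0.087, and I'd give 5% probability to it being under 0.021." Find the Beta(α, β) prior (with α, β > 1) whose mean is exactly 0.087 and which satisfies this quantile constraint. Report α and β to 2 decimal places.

α ≈ 2.50, β ≈ 26.23

With mean 0.087 fixed, write α = 0.087s, β = 0.913s where s = α+β.
Need P(θ < 0.021) = 0.05 under Beta(0.087s, 0.913s). Normal approximation: (q−m)/√(m(1−m)/s) ≈ z_{0.05} = -1.64, so s ≈ 0.087·0.913·(-1.64)²/(0.021−0.087)² = 49.3.
At s = 49.3: P(θ<0.021) ≈ 0.012. Adjusting to match 0.05 gives s ≈ 28.73.
So α = 0.087·28.73 ≈ 2.50, β = 0.913·28.73 ≈ 26.23.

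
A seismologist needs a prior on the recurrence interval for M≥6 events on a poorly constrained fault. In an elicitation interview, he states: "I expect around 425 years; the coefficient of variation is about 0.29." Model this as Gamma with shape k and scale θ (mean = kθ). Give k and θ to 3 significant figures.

For Gamma(k, scale θ): mean = kθ, variance = kθ², so CV = 1/√k.
CV = 0.29, hence k = 1/CV² = 11.9.
Then θ = mean/k = 425/11.9 = 35.7.

k ≈ 11.9, θ ≈ 35.7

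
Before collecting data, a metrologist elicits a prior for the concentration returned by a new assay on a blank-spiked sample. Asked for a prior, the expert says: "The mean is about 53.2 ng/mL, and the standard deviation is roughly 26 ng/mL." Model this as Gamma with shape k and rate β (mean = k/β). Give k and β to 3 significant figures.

k ≈ 4.19, β ≈ 0.0787

For Gamma(k, rate β): mean = k/β, variance = k/β², so CV = 1/√k.
CV = SD/mean = 26/53.2 = 0.4887, hence k = 1/CV² = 4.19.
Then β = k/mean = 4.19/53.2 = 0.0787.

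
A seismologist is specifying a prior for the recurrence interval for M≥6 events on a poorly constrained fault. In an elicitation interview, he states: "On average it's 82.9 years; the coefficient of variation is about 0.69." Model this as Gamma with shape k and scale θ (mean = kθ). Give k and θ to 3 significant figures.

For Gamma(k, scale θ): mean = kθ, variance = kθ², so CV = 1/√k.
CV = 0.69, hence k = 1/CV² = 2.1.
Then θ = mean/k = 82.9/2.1 = 39.5.

k ≈ 2.1, θ ≈ 39.5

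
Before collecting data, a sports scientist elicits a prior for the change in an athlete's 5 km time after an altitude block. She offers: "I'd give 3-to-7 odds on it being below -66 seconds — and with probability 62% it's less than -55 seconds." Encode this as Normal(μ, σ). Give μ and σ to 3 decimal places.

μ = -59.049, σ = 13.255

The p-quantile of Normal(μ,σ) is μ + z_p·σ, with z_{0.3} = -0.5244 and z_{0.62} = 0.3055.
Eliminate σ: μ = (z₂·x₁ − z₁·x₂)/(z₂ − z₁) = (0.3055·-66 − (-0.5244)·-55)/0.8299 = -59.049.
Then σ = (x₂ − x₁)/(z₂ − z₁) = (-55 − -66)/0.8299 = 13.255.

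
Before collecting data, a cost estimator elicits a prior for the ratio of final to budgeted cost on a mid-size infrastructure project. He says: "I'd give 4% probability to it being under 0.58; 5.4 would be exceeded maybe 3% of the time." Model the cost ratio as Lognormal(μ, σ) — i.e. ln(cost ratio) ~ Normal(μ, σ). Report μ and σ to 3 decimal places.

μ ≈ 0.531, σ ≈ 0.614

If T ~ Lognormal(μ,σ) then ln T ~ Normal(μ,σ), so the p-quantile of ln T is μ + z_p·σ.
ln(0.58) = -0.5447 and ln(5.4) = 1.686; z_{0.04} = -1.751, z_{0.97} = 1.881.
σ = (1.686 − -0.5447)/(1.881 − (-1.751)) = 0.614.
μ = -0.5447 − (-1.751)·0.614 = 0.531.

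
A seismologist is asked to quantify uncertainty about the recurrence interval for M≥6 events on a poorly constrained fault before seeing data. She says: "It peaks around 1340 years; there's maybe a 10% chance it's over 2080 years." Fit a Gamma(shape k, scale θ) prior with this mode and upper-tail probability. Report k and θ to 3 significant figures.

k ≈ 10.7, θ ≈ 139

Gamma(k,θ) with k>1 has mode (k−1)θ, so θ = 1340/(k−1).
Need P(X < 2080) = 0.9 with θ tied to k this way. Start at k = 2, θ = 1340: P(X<2080) ≈ 0.460.
Too low — raise k to concentrate. Iterating converges to k ≈ 10.7.
Then θ = 1340/(10.7−1) ≈ 139.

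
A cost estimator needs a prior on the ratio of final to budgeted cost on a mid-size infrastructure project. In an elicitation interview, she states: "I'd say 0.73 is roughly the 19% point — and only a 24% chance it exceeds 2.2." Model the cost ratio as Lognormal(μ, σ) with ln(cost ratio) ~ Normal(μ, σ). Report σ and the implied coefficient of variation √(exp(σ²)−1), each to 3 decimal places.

If T ~ Lognormal(μ,σ) then ln T ~ Normal(μ,σ), so the p-quantile of ln T is μ + z_p·σ.
ln(0.73) = -0.3147 and ln(2.2) = 0.7885; z_{0.19} = -0.8779, z_{0.76} = 0.7063.
σ = (0.7885 − -0.3147)/(0.7063 − (-0.8779)) = 0.696.
μ = -0.3147 − (-0.8779)·0.696 = 0.297.
CV = √(exp(σ²)−1) = √(exp(0.4849)−1) = 0.790.

σ ≈ 0.696, CV ≈ 0.790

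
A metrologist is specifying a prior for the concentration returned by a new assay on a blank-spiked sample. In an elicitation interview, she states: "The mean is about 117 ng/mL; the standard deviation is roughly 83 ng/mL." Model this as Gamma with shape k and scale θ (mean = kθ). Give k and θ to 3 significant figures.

k ≈ 1.99, θ ≈ 58.9

For Gamma(k, scale θ): mean = kθ, variance = kθ², so CV = 1/√k.
CV = SD/mean = 83/117 = 0.7094, hence k = 1/CV² = 1.99.
Then θ = mean/k = 117/1.99 = 58.9.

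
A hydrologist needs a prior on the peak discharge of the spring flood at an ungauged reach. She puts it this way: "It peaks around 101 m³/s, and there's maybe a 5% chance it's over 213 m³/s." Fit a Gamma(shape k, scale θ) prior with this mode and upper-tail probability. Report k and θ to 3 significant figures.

Gamma(k,θ) with k>1 has mode (k−1)θ, so θ = 101/(k−1).
Need P(X < 213) = 0.95 with θ tied to k this way. Start at k = 2, θ = 101: P(X<213) ≈ 0.623.
Too low — raise k to concentrate. Iterating converges to k ≈ 5.96.
Then θ = 101/(5.96−1) ≈ 20.4.

k ≈ 5.96, θ ≈ 20.4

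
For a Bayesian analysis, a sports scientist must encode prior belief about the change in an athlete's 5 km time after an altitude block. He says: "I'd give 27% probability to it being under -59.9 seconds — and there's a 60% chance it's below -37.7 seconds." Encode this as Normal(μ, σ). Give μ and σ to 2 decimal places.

The p-quantile of Normal(μ,σ) is μ + z_p·σ, with z_{0.27} = -0.6128 and z_{0.6} = 0.2533.
Eliminate σ: μ = (z₂·x₁ − z₁·x₂)/(z₂ − z₁) = (0.2533·-59.9 − (-0.6128)·-37.7)/0.8662 = -44.19.
Then σ = (x₂ − x₁)/(z₂ − z₁) = (-37.7 − -59.9)/0.8662 = 25.63.

μ = -44.19, σ = 25.63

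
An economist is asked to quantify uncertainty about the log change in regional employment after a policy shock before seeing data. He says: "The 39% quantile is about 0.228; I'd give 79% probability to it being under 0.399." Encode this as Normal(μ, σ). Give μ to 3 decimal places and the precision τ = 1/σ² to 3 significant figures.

The p-quantile of Normal(μ,σ) is μ + z_p·σ, with z_{0.39} = -0.2793 and z_{0.79} = 0.8064.
Eliminate σ: μ = (z₂·x₁ − z₁·x₂)/(z₂ − z₁) = (0.8064·0.228 − (-0.2793)·0.399)/1.086 = 0.272.
Then σ = (x₂ − x₁)/(z₂ − z₁) = (0.399 − 0.228)/1.086 = 0.157.
Precision τ = 1/σ² = 1/0.1575² = 40.3.

μ = 0.272, τ = 40.3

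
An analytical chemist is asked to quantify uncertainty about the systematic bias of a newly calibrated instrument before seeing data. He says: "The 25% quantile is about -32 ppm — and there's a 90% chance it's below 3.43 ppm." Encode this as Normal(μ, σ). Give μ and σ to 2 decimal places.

μ = -19.78, σ = 18.11

The p-quantile of Normal(μ,σ) is μ + z_p·σ, with z_{0.25} = -0.6745 and z_{0.9} = 1.282.
Eliminate σ: μ = (z₂·x₁ − z₁·x₂)/(z₂ − z₁) = (1.282·-32 − (-0.6745)·3.43)/1.956 = -19.78.
Then σ = (x₂ − x₁)/(z₂ − z₁) = (3.43 − -32)/1.956 = 18.11.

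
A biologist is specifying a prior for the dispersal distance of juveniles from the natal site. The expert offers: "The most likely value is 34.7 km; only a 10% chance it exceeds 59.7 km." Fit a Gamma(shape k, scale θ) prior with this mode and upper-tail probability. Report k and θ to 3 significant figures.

k ≈ 7.44, θ ≈ 5.39

Gamma(k,θ) with k>1 has mode (k−1)θ, so θ = 34.7/(k−1).
Need P(X < 59.7) = 0.9 with θ tied to k this way. Start at k = 2, θ = 34.7: P(X<59.7) ≈ 0.513.
Too low — raise k to concentrate. Iterating converges to k ≈ 7.44.
Then θ = 34.7/(7.44−1) ≈ 5.39.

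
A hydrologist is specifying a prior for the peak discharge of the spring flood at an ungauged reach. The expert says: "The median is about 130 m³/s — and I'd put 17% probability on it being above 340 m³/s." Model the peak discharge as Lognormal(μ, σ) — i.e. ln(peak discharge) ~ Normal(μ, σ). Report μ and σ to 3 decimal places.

μ ≈ 4.868, σ ≈ 1.008

If T ~ Lognormal(μ,σ) then ln T ~ Normal(μ,σ), so the p-quantile of ln T is μ + z_p·σ.
ln(130) = 4.868 and ln(340) = 5.829; z_{0.5} = 0, z_{0.83} = 0.9542.
σ = (5.829 − 4.868)/(0.9542 − (0)) = 1.008.
μ = 4.868 − (0)·1.008 = 4.868.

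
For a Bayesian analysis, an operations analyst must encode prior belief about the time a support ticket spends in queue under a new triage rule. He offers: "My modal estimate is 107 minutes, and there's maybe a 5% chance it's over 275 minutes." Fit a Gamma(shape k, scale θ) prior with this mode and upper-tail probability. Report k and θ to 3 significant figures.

k ≈ 4.04, θ ≈ 35.2

Gamma(k,θ) with k>1 has mode (k−1)θ, so θ = 107/(k−1).
Need P(X < 275) = 0.95 with θ tied to k this way. Start at k = 2, θ = 107: P(X<275) ≈ 0.727.
Too low — raise k to concentrate. Iterating converges to k ≈ 4.04.
Then θ = 107/(4.04−1) ≈ 35.2.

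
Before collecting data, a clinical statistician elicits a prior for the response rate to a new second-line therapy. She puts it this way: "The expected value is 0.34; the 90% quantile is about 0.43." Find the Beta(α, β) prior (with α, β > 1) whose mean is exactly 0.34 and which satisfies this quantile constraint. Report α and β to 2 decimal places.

With mean 0.34 fixed, write α = 0.34s, β = 0.66s where s = α+β.
Need P(θ < 0.43) = 0.9 under Beta(0.34s, 0.66s). Normal approximation: (q−m)/√(m(1−m)/s) ≈ z_{0.9} = 1.28, so s ≈ 0.34·0.66·(1.28)²/(0.43−0.34)² = 45.5.
At s = 45.5: P(θ<0.43) ≈ 0.897. Adjusting to match 0.9 gives s ≈ 46.60.
So α = 0.34·46.60 ≈ 15.85, β = 0.66·46.60 ≈ 30.76.

α ≈ 15.85, β ≈ 30.76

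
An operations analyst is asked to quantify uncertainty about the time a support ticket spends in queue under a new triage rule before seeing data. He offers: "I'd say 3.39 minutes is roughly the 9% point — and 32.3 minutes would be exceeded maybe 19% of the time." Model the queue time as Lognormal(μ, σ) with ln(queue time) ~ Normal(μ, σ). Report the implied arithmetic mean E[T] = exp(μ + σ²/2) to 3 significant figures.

If T ~ Lognormal(μ,σ) then ln T ~ Normal(μ,σ), so the p-quantile of ln T is μ + z_p·σ.
ln(3.39) = 1.221 and ln(32.3) = 3.475; z_{0.09} = -1.341, z_{0.81} = 0.8779.
σ = (3.475 − 1.221)/(0.8779 − (-1.341)) = 1.016.
μ = 1.221 − (-1.341)·1.016 = 2.583.
E[T] = exp(μ + σ²/2) = exp(2.583 + 0.5162) = 22.2 minutes.

E[T] ≈ 22.2 minutes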